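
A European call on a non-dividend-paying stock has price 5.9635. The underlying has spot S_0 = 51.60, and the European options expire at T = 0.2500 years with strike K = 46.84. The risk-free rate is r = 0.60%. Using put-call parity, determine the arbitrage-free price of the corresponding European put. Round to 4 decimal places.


Answer: Put price = 1.1333

Derivation:
Put-call parity: C - P = S_0 * exp(-qT) - K * exp(-rT).
S_0 * exp(-qT) = 51.6000 * 1.00000000 = 51.60000000
K * exp(-rT) = 46.8400 * 0.99850112 = 46.76979267
P = C - S*exp(-qT) + K*exp(-rT)
P = 5.9635 - 51.60000000 + 46.76979267 = 1.1333


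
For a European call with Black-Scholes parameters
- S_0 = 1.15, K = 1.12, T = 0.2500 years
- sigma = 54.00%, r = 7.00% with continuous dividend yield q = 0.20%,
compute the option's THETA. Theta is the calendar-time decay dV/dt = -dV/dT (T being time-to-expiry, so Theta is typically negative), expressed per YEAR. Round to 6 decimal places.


d1 = 0.2958639151; d2 = 0.0258639151
phi(d1) = 0.3818580786; exp(-qT) = 0.9995001250; exp(-rT) = 0.9826522357
Theta = -S*exp(-qT)*phi(d1)*sigma/(2*sqrt(T)) - r*K*exp(-rT)*N(d2) + q*S*exp(-qT)*N(d1)
N(d1) = 0.6163329952; N(d2) = 0.5103170590; sqrt(T) = 0.5000000000
Term 1 = -1.1500 * 0.9995001250 * 0.3818580786 * 0.5400 / (2 * 0.5000000000) = -0.2370153295
Term 2 = -0.0700 * 1.1200 * 0.9826522357 * 0.5103170590 = -0.0393147932
Term 3 = 0.0020 * 1.1500 * 0.9995001250 * 0.6163329952 = 0.0014168573
Theta = -0.2370153295 + (-0.0393147932) + (0.0014168573) = -0.274913

Answer: Theta = -0.274913


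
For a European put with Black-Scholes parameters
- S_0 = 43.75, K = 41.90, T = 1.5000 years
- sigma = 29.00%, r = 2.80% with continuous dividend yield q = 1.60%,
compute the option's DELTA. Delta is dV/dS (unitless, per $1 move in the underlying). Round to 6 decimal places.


d1 = 0.3499132301; d2 = -0.0052627826
phi(d1) = 0.3752517415; exp(-qT) = 0.9762857098; exp(-rT) = 0.9588697806
N(-d1) = 0.3632019089
Delta = -exp(-qT) * N(-d1) = -0.9762857098 * 0.3632019089 = -0.354589

Answer: Delta = -0.354589


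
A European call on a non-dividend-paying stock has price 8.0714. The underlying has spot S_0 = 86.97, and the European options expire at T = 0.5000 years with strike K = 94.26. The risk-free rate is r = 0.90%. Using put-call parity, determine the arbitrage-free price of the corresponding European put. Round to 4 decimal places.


Put-call parity: C - P = S_0 * exp(-qT) - K * exp(-rT).
S_0 * exp(-qT) = 86.9700 * 1.00000000 = 86.97000000
K * exp(-rT) = 94.2600 * 0.99551011 = 93.83678295
P = C - S*exp(-qT) + K*exp(-rT)
P = 8.0714 - 86.97000000 + 93.83678295 = 14.9382

Answer: Put price = 14.9382


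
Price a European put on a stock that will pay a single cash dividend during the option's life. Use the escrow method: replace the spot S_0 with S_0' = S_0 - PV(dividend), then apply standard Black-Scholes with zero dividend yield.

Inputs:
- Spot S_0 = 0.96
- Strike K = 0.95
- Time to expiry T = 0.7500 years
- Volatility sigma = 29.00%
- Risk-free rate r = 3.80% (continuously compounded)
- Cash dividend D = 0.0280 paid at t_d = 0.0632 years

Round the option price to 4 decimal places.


PV(D) = D * exp(-r * t_d) = 0.0280 * 0.99760128 = 0.02793284
S_0' = S_0 - PV(D) = 0.9600 - 0.02793284 = 0.93206716
d1 = (ln(S_0'/K) + (r + sigma^2/2)*T) / (sigma*sqrt(T)) = 0.16317269
d2 = d1 - sigma*sqrt(T) = -0.08797468
exp(-rT) = 0.97190229
N(-d1) = 0.43519123; N(-d2) = 0.53505160
P = K * exp(-rT) * N(-d2) - S_0' * N(-d1) = 0.9500 * 0.97190229 * 0.53505160 - 0.93206716 * 0.43519123 = 0.0884

Answer: Price = 0.0884


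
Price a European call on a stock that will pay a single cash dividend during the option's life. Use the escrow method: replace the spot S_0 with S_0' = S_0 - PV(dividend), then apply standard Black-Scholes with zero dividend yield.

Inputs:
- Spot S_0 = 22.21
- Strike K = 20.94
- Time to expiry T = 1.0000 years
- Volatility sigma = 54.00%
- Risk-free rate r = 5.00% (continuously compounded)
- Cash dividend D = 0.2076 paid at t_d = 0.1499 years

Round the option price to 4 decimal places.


Answer: Price = 5.5777

Derivation:
PV(D) = D * exp(-r * t_d) = 0.2076 * 0.99253302 = 0.20604985
S_0' = S_0 - PV(D) = 22.2100 - 0.20604985 = 22.00395015
d1 = (ln(S_0'/K) + (r + sigma^2/2)*T) / (sigma*sqrt(T)) = 0.45437182
d2 = d1 - sigma*sqrt(T) = -0.08562818
exp(-rT) = 0.95122942
N(d1) = 0.67521939; N(d2) = 0.46588100
C = S_0' * N(d1) - K * exp(-rT) * N(d2) = 22.00395015 * 0.67521939 - 20.9400 * 0.95122942 * 0.46588100 = 5.5777


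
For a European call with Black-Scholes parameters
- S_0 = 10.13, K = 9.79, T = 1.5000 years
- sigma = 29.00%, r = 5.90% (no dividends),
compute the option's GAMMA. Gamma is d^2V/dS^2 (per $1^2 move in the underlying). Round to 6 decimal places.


Answer: Gamma = 0.096714

Derivation:
d1 = 0.5228812056; d2 = 0.1677051929
phi(d1) = 0.3479693385; exp(-qT) = 1.0000000000; exp(-rT) = 0.9153031107
Gamma = exp(-qT) * phi(d1) / (S * sigma * sqrt(T)) = 1.0000000000 * 0.3479693385 / (10.1300 * 0.2900 * 1.2247448714) = 0.096714


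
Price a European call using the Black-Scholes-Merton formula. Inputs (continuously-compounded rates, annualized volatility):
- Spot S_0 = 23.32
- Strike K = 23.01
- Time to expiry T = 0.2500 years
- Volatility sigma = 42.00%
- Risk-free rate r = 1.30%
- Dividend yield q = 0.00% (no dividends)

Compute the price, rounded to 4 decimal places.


Answer: Price = 2.1324

Derivation:
d1 = (ln(S/K) + (r - q + 0.5*sigma^2) * T) / (sigma * sqrt(T)) = 0.18420218
d2 = d1 - sigma * sqrt(T) = -0.02579782
exp(-rT) = 0.99675528; exp(-qT) = 1.00000000
C = S_0 * exp(-qT) * N(d1) - K * exp(-rT) * N(d2)
N(d1) = 0.57307257; N(d2) = 0.48970930
C = 23.3200 * 1.00000000 * 0.57307257 - 23.0100 * 0.99675528 * 0.48970930 = 2.1324


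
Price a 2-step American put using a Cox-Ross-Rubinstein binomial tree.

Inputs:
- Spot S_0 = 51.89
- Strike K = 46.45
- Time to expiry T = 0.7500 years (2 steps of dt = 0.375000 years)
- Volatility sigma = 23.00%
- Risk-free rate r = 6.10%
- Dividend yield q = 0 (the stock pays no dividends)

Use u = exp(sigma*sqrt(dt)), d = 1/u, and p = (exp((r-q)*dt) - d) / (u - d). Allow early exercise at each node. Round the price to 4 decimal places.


Answer: Price = V(0,0) = 1.4326

Derivation:
dt = T/N = 0.375000
u = exp(sigma*sqrt(dt)) = 1.151247; d = 1/u = 0.868623
p = (exp((r-q)*dt) - d) / (u - d) = 0.546718
Discount per step: exp(-r*dt) = 0.977385
Stock lattice S(k, i) with i counting down-moves:
  k=0: S(0,0) = 51.8900
  k=1: S(1,0) = 59.7382; S(1,1) = 45.0729
  k=2: S(2,0) = 68.7734; S(2,1) = 51.8900; S(2,2) = 39.1513
Terminal payoffs V(N, i) = max(K - S_T, 0):
  V(2,0) = 0.000000; V(2,1) = 0.000000; V(2,2) = 7.298655
Backward induction: V(k, i) = exp(-r*dt) * [p * V(k+1, i) + (1-p) * V(k+1, i+1)]; then take max(V_cont, immediate exercise) for American.
  V(1,0) = exp(-r*dt) * [p*0.000000 + (1-p)*0.000000] = 0.000000; exercise = 0.000000; V(1,0) = max -> 0.000000
  V(1,1) = exp(-r*dt) * [p*0.000000 + (1-p)*7.298655] = 3.233533; exercise = 1.377134; V(1,1) = max -> 3.233533
  V(0,0) = exp(-r*dt) * [p*0.000000 + (1-p)*3.233533] = 1.432556; exercise = 0.000000; V(0,0) = max -> 1.432556


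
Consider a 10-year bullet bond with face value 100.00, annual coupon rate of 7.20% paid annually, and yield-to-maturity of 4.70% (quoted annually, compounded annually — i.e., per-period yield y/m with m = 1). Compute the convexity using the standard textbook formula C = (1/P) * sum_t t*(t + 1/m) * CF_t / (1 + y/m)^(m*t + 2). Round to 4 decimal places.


Answer: Convexity = 70.0172

Derivation:
Coupon per period c = face * coupon_rate / m = 7.200000
Periods per year m = 1; per-period yield y/m = 0.047000
Number of cashflows N = 10
Cashflows (t years, CF_t, discount factor 1/(1+y/m)^(m*t), PV):
  t = 1.0000: CF_t = 7.200000, DF = 0.955110, PV = 6.876791
  t = 2.0000: CF_t = 7.200000, DF = 0.912235, PV = 6.568091
  t = 3.0000: CF_t = 7.200000, DF = 0.871284, PV = 6.273248
  t = 4.0000: CF_t = 7.200000, DF = 0.832172, PV = 5.991641
  t = 5.0000: CF_t = 7.200000, DF = 0.794816, PV = 5.722675
  t = 6.0000: CF_t = 7.200000, DF = 0.759137, PV = 5.465783
  t = 7.0000: CF_t = 7.200000, DF = 0.725059, PV = 5.220423
  t = 8.0000: CF_t = 7.200000, DF = 0.692511, PV = 4.986078
  t = 9.0000: CF_t = 7.200000, DF = 0.661424, PV = 4.762252
  t = 10.0000: CF_t = 107.200000, DF = 0.631732, PV = 67.721718
Price P = sum_t PV_t = 119.588700
Convexity numerator sum_t t*(t + 1/m) * CF_t / (1+y/m)^(m*t + 2):
  t = 1.0000: term = 12.546496
  t = 2.0000: term = 35.949845
  t = 3.0000: term = 68.672101
  t = 4.0000: term = 109.315665
  t = 5.0000: term = 156.612701
  t = 6.0000: term = 209.415264
  t = 7.0000: term = 266.686105
  t = 8.0000: term = 327.490100
  t = 9.0000: term = 390.986271
  t = 10.0000: term = 6795.591905
Convexity = (1/P) * sum = 8373.266453 / 119.588700 = 70.017205


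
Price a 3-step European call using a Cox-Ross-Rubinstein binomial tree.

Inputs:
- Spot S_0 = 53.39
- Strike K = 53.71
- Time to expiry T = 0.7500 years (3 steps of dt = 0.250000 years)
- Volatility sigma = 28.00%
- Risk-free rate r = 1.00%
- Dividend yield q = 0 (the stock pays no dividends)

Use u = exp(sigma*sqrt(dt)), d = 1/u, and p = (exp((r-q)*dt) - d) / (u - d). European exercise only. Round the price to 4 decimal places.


dt = T/N = 0.250000
u = exp(sigma*sqrt(dt)) = 1.150274; d = 1/u = 0.869358
p = (exp((r-q)*dt) - d) / (u - d) = 0.473968
Discount per step: exp(-r*dt) = 0.997503
Stock lattice S(k, i) with i counting down-moves:
  k=0: S(0,0) = 53.3900
  k=1: S(1,0) = 61.4131; S(1,1) = 46.4150
  k=2: S(2,0) = 70.6419; S(2,1) = 53.3900; S(2,2) = 40.3513
  k=3: S(3,0) = 81.2575; S(3,1) = 61.4131; S(3,2) = 46.4150; S(3,3) = 35.0797
Terminal payoffs V(N, i) = max(S_T - K, 0):
  V(3,0) = 27.547527; V(3,1) = 7.703118; V(3,2) = 0.000000; V(3,3) = 0.000000
Backward induction: V(k, i) = exp(-r*dt) * [p * V(k+1, i) + (1-p) * V(k+1, i+1)].
  V(2,0) = exp(-r*dt) * [p*27.547527 + (1-p)*7.703118] = 17.066008
  V(2,1) = exp(-r*dt) * [p*7.703118 + (1-p)*0.000000] = 3.641913
  V(2,2) = exp(-r*dt) * [p*0.000000 + (1-p)*0.000000] = 0.000000
  V(1,0) = exp(-r*dt) * [p*17.066008 + (1-p)*3.641913] = 9.979520
  V(1,1) = exp(-r*dt) * [p*3.641913 + (1-p)*0.000000] = 1.721839
  V(0,0) = exp(-r*dt) * [p*9.979520 + (1-p)*1.721839] = 5.621641

Answer: Price = V(0,0) = 5.6216


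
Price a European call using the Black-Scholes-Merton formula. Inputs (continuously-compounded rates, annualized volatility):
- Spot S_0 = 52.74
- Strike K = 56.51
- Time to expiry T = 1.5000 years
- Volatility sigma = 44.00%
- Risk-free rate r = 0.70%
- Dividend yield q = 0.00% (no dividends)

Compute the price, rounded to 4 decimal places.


d1 = (ln(S/K) + (r - q + 0.5*sigma^2) * T) / (sigma * sqrt(T)) = 0.16080634
d2 = d1 - sigma * sqrt(T) = -0.37808140
exp(-rT) = 0.98955493; exp(-qT) = 1.00000000
C = S_0 * exp(-qT) * N(d1) - K * exp(-rT) * N(d2)
N(d1) = 0.56387704; N(d2) = 0.35268506
C = 52.7400 * 1.00000000 * 0.56387704 - 56.5100 * 0.98955493 * 0.35268506 = 10.0168

Answer: Price = 10.0168


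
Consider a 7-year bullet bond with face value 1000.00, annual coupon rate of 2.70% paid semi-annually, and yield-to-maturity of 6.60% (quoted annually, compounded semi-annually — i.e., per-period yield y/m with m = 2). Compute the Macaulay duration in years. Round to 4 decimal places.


Answer: Macaulay duration = 6.3306 years

Derivation:
Coupon per period c = face * coupon_rate / m = 13.500000
Periods per year m = 2; per-period yield y/m = 0.033000
Number of cashflows N = 14
Cashflows (t years, CF_t, discount factor 1/(1+y/m)^(m*t), PV):
  t = 0.5000: CF_t = 13.500000, DF = 0.968054, PV = 13.068732
  t = 1.0000: CF_t = 13.500000, DF = 0.937129, PV = 12.651241
  t = 1.5000: CF_t = 13.500000, DF = 0.907192, PV = 12.247087
  t = 2.0000: CF_t = 13.500000, DF = 0.878211, PV = 11.855844
  t = 2.5000: CF_t = 13.500000, DF = 0.850156, PV = 11.477100
  t = 3.0000: CF_t = 13.500000, DF = 0.822997, PV = 11.110455
  t = 3.5000: CF_t = 13.500000, DF = 0.796705, PV = 10.755523
  t = 4.0000: CF_t = 13.500000, DF = 0.771254, PV = 10.411929
  t = 4.5000: CF_t = 13.500000, DF = 0.746616, PV = 10.079312
  t = 5.0000: CF_t = 13.500000, DF = 0.722764, PV = 9.757320
  t = 5.5000: CF_t = 13.500000, DF = 0.699675, PV = 9.445615
  t = 6.0000: CF_t = 13.500000, DF = 0.677323, PV = 9.143867
  t = 6.5000: CF_t = 13.500000, DF = 0.655686, PV = 8.851759
  t = 7.0000: CF_t = 1013.500000, DF = 0.634739, PV = 643.308444
Price P = sum_t PV_t = 784.164227
Macaulay numerator sum_t t * PV_t:
  t * PV_t at t = 0.5000: 6.534366
  t * PV_t at t = 1.0000: 12.651241
  t * PV_t at t = 1.5000: 18.370631
  t * PV_t at t = 2.0000: 23.711688
  t * PV_t at t = 2.5000: 28.692750
  t * PV_t at t = 3.0000: 33.331365
  t * PV_t at t = 3.5000: 37.644329
  t * PV_t at t = 4.0000: 41.647716
  t * PV_t at t = 4.5000: 45.356903
  t * PV_t at t = 5.0000: 48.786601
  t * PV_t at t = 5.5000: 51.950882
  t * PV_t at t = 6.0000: 54.863203
  t * PV_t at t = 6.5000: 57.536434
  t * PV_t at t = 7.0000: 4503.159106
Macaulay duration D = (sum_t t * PV_t) / P = 4964.237213 / 784.164227 = 6.330609


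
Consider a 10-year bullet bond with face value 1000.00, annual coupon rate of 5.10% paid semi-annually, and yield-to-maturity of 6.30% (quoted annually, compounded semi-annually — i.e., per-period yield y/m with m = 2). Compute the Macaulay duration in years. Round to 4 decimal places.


Answer: Macaulay duration = 7.8409 years

Derivation:
Coupon per period c = face * coupon_rate / m = 25.500000
Periods per year m = 2; per-period yield y/m = 0.031500
Number of cashflows N = 20
Cashflows (t years, CF_t, discount factor 1/(1+y/m)^(m*t), PV):
  t = 0.5000: CF_t = 25.500000, DF = 0.969462, PV = 24.721280
  t = 1.0000: CF_t = 25.500000, DF = 0.939856, PV = 23.966340
  t = 1.5000: CF_t = 25.500000, DF = 0.911155, PV = 23.234455
  t = 2.0000: CF_t = 25.500000, DF = 0.883330, PV = 22.524920
  t = 2.5000: CF_t = 25.500000, DF = 0.856355, PV = 21.837053
  t = 3.0000: CF_t = 25.500000, DF = 0.830204, PV = 21.170192
  t = 3.5000: CF_t = 25.500000, DF = 0.804851, PV = 20.523695
  t = 4.0000: CF_t = 25.500000, DF = 0.780272, PV = 19.896941
  t = 4.5000: CF_t = 25.500000, DF = 0.756444, PV = 19.289328
  t = 5.0000: CF_t = 25.500000, DF = 0.733344, PV = 18.700269
  t = 5.5000: CF_t = 25.500000, DF = 0.710949, PV = 18.129199
  t = 6.0000: CF_t = 25.500000, DF = 0.689238, PV = 17.575569
  t = 6.5000: CF_t = 25.500000, DF = 0.668190, PV = 17.038845
  t = 7.0000: CF_t = 25.500000, DF = 0.647785, PV = 16.518512
  t = 7.5000: CF_t = 25.500000, DF = 0.628003, PV = 16.014069
  t = 8.0000: CF_t = 25.500000, DF = 0.608825, PV = 15.525031
  t = 8.5000: CF_t = 25.500000, DF = 0.590232, PV = 15.050926
  t = 9.0000: CF_t = 25.500000, DF = 0.572208, PV = 14.591300
  t = 9.5000: CF_t = 25.500000, DF = 0.554734, PV = 14.145711
  t = 10.0000: CF_t = 1025.500000, DF = 0.537793, PV = 551.506987
Price P = sum_t PV_t = 911.960621
Macaulay numerator sum_t t * PV_t:
  t * PV_t at t = 0.5000: 12.360640
  t * PV_t at t = 1.0000: 23.966340
  t * PV_t at t = 1.5000: 34.851682
  t * PV_t at t = 2.0000: 45.049839
  t * PV_t at t = 2.5000: 54.592631
  t * PV_t at t = 3.0000: 63.510575
  t * PV_t at t = 3.5000: 71.832933
  t * PV_t at t = 4.0000: 79.587766
  t * PV_t at t = 4.5000: 86.801974
  t * PV_t at t = 5.0000: 93.501346
  t * PV_t at t = 5.5000: 99.710597
  t * PV_t at t = 6.0000: 105.453414
  t * PV_t at t = 6.5000: 110.752495
  t * PV_t at t = 7.0000: 115.629585
  t * PV_t at t = 7.5000: 120.105518
  t * PV_t at t = 8.0000: 124.200244
  t * PV_t at t = 8.5000: 127.932874
  t * PV_t at t = 9.0000: 131.321704
  t * PV_t at t = 9.5000: 134.384250
  t * PV_t at t = 10.0000: 5515.069866
Macaulay duration D = (sum_t t * PV_t) / P = 7150.616272 / 911.960621 = 7.840927


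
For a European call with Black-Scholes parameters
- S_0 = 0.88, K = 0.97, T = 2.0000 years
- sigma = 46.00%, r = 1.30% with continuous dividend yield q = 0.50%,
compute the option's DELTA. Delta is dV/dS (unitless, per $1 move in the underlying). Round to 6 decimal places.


Answer: Delta = 0.573566

Derivation:
d1 = 0.2001816776; d2 = -0.4503565611
phi(d1) = 0.3910284790; exp(-qT) = 0.9900498337; exp(-rT) = 0.9743350896
N(d1) = 0.5793307519
Delta = exp(-qT) * N(d1) = 0.9900498337 * 0.5793307519 = 0.573566


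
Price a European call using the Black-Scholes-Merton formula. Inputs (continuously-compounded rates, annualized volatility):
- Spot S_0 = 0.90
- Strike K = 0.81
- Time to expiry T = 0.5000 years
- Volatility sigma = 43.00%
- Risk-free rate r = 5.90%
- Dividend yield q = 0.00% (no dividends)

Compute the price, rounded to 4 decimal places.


Answer: Price = 0.1684

Derivation:
d1 = (ln(S/K) + (r - q + 0.5*sigma^2) * T) / (sigma * sqrt(T)) = 0.59556649
d2 = d1 - sigma * sqrt(T) = 0.29151058
exp(-rT) = 0.97093088; exp(-qT) = 1.00000000
C = S_0 * exp(-qT) * N(d1) - K * exp(-rT) * N(d2)
N(d1) = 0.72426757; N(d2) = 0.61466957
C = 0.9000 * 1.00000000 * 0.72426757 - 0.8100 * 0.97093088 * 0.61466957 = 0.1684


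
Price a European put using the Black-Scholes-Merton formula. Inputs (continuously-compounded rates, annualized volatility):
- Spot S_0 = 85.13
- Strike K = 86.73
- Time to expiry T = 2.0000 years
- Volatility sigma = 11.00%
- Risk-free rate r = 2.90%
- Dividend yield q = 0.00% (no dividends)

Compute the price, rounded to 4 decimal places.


d1 = (ln(S/K) + (r - q + 0.5*sigma^2) * T) / (sigma * sqrt(T)) = 0.33092376
d2 = d1 - sigma * sqrt(T) = 0.17536027
exp(-rT) = 0.94364995; exp(-qT) = 1.00000000
P = K * exp(-rT) * N(-d2) - S_0 * exp(-qT) * N(-d1)
N(-d1) = 0.37035104; N(-d2) = 0.43039828
P = 86.7300 * 0.94364995 * 0.43039828 - 85.1300 * 1.00000000 * 0.37035104 = 3.6970

Answer: Price = 3.6970


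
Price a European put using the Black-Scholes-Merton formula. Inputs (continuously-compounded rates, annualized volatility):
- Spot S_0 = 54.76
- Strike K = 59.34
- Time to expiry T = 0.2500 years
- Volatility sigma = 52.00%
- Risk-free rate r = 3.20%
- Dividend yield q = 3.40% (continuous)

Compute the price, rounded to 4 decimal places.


d1 = (ln(S/K) + (r - q + 0.5*sigma^2) * T) / (sigma * sqrt(T)) = -0.18086006
d2 = d1 - sigma * sqrt(T) = -0.44086006
exp(-rT) = 0.99203191; exp(-qT) = 0.99153602
P = K * exp(-rT) * N(-d2) - S_0 * exp(-qT) * N(-d1)
N(-d1) = 0.57176129; N(-d2) = 0.67034284
P = 59.3400 * 0.99203191 * 0.67034284 - 54.7600 * 0.99153602 * 0.57176129 = 8.4165

Answer: Price = 8.4165


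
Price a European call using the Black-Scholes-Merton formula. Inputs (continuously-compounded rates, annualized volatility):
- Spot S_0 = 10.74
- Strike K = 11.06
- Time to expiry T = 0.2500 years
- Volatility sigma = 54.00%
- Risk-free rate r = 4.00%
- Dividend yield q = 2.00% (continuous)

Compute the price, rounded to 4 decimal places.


d1 = (ln(S/K) + (r - q + 0.5*sigma^2) * T) / (sigma * sqrt(T)) = 0.04477812
d2 = d1 - sigma * sqrt(T) = -0.22522188
exp(-rT) = 0.99004983; exp(-qT) = 0.99501248
C = S_0 * exp(-qT) * N(d1) - K * exp(-rT) * N(d2)
N(d1) = 0.51785792; N(d2) = 0.41090334
C = 10.7400 * 0.99501248 * 0.51785792 - 11.0600 * 0.99004983 * 0.41090334 = 1.0347

Answer: Price = 1.0347


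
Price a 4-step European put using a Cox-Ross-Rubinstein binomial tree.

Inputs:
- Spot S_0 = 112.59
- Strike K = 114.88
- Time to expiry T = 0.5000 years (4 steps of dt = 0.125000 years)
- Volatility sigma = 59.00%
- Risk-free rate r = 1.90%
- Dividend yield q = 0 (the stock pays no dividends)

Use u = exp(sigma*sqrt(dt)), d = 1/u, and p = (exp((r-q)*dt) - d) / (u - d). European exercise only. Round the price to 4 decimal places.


dt = T/N = 0.125000
u = exp(sigma*sqrt(dt)) = 1.231948; d = 1/u = 0.811723
p = (exp((r-q)*dt) - d) / (u - d) = 0.453698
Discount per step: exp(-r*dt) = 0.997628
Stock lattice S(k, i) with i counting down-moves:
  k=0: S(0,0) = 112.5900
  k=1: S(1,0) = 138.7050; S(1,1) = 91.3919
  k=2: S(2,0) = 170.8773; S(2,1) = 112.5900; S(2,2) = 74.1848
  k=3: S(3,0) = 210.5119; S(3,1) = 138.7050; S(3,2) = 91.3919; S(3,3) = 60.2175
  k=4: S(4,0) = 259.3397; S(4,1) = 170.8773; S(4,2) = 112.5900; S(4,3) = 74.1848; S(4,4) = 48.8799
Terminal payoffs V(N, i) = max(K - S_T, 0):
  V(4,0) = 0.000000; V(4,1) = 0.000000; V(4,2) = 2.290000; V(4,3) = 40.695154; V(4,4) = 66.000069
Backward induction: V(k, i) = exp(-r*dt) * [p * V(k+1, i) + (1-p) * V(k+1, i+1)].
  V(3,0) = exp(-r*dt) * [p*0.000000 + (1-p)*0.000000] = 0.000000
  V(3,1) = exp(-r*dt) * [p*0.000000 + (1-p)*2.290000] = 1.248065
  V(3,2) = exp(-r*dt) * [p*2.290000 + (1-p)*40.695154] = 23.215625
  V(3,3) = exp(-r*dt) * [p*40.695154 + (1-p)*66.000069] = 54.389960
  V(2,0) = exp(-r*dt) * [p*0.000000 + (1-p)*1.248065] = 0.680203
  V(2,1) = exp(-r*dt) * [p*1.248065 + (1-p)*23.215625] = 13.217567
  V(2,2) = exp(-r*dt) * [p*23.215625 + (1-p)*54.389960] = 40.150768
  V(1,0) = exp(-r*dt) * [p*0.680203 + (1-p)*13.217567] = 7.511534
  V(1,1) = exp(-r*dt) * [p*13.217567 + (1-p)*40.150768] = 27.864981
  V(0,0) = exp(-r*dt) * [p*7.511534 + (1-p)*27.864981] = 18.586476

Answer: Price = V(0,0) = 18.5865


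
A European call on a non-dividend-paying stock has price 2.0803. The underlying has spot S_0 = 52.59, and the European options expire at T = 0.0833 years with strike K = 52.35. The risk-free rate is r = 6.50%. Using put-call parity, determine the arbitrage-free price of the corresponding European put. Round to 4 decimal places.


Put-call parity: C - P = S_0 * exp(-qT) - K * exp(-rT).
S_0 * exp(-qT) = 52.5900 * 1.00000000 = 52.59000000
K * exp(-rT) = 52.3500 * 0.99460013 = 52.06731691
P = C - S*exp(-qT) + K*exp(-rT)
P = 2.0803 - 52.59000000 + 52.06731691 = 1.5576

Answer: Put price = 1.5576


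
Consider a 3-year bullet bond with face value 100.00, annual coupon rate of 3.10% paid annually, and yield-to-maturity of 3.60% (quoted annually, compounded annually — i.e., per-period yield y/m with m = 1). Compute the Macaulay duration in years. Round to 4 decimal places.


Coupon per period c = face * coupon_rate / m = 3.100000
Periods per year m = 1; per-period yield y/m = 0.036000
Number of cashflows N = 3
Cashflows (t years, CF_t, discount factor 1/(1+y/m)^(m*t), PV):
  t = 1.0000: CF_t = 3.100000, DF = 0.965251, PV = 2.992278
  t = 2.0000: CF_t = 3.100000, DF = 0.931709, PV = 2.888299
  t = 3.0000: CF_t = 103.100000, DF = 0.899333, PV = 92.721276
Price P = sum_t PV_t = 98.601853
Macaulay numerator sum_t t * PV_t:
  t * PV_t at t = 1.0000: 2.992278
  t * PV_t at t = 2.0000: 5.776598
  t * PV_t at t = 3.0000: 278.163828
Macaulay duration D = (sum_t t * PV_t) / P = 286.932704 / 98.601853 = 2.910013

Answer: Macaulay duration = 2.9100 years


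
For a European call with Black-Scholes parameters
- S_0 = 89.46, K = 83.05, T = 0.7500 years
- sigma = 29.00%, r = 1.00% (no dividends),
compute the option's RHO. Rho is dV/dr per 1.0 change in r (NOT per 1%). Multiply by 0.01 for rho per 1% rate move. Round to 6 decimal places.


Answer: Rho = 35.818919

Derivation:
d1 = 0.4514730266; d2 = 0.2003256595
phi(d1) = 0.3602876712; exp(-qT) = 1.0000000000; exp(-rT) = 0.9925280548
N(d2) = 0.5793870521
Rho = K*T*exp(-rT)*N(d2) = 83.0500 * 0.7500 * 0.9925280548 * 0.5793870521 = 35.818919


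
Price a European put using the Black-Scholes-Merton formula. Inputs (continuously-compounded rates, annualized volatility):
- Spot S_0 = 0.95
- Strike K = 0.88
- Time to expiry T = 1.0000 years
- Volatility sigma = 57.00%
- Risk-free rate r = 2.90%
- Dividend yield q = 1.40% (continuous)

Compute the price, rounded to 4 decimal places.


Answer: Price = 0.1625

Derivation:
d1 = (ln(S/K) + (r - q + 0.5*sigma^2) * T) / (sigma * sqrt(T)) = 0.44559663
d2 = d1 - sigma * sqrt(T) = -0.12440337
exp(-rT) = 0.97141646; exp(-qT) = 0.98609754
P = K * exp(-rT) * N(-d2) - S_0 * exp(-qT) * N(-d1)
N(-d1) = 0.32794432; N(-d2) = 0.54950205
P = 0.8800 * 0.97141646 * 0.54950205 - 0.9500 * 0.98609754 * 0.32794432 = 0.1625


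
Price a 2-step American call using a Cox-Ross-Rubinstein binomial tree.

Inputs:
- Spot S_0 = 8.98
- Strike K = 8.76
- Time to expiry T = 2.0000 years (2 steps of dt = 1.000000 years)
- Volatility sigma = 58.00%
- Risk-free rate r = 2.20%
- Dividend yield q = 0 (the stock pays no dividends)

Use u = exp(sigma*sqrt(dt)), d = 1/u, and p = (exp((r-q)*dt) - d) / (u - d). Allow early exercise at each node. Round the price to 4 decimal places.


Answer: Price = V(0,0) = 2.8046

Derivation:
dt = T/N = 1.000000
u = exp(sigma*sqrt(dt)) = 1.786038; d = 1/u = 0.559898
p = (exp((r-q)*dt) - d) / (u - d) = 0.377074
Discount per step: exp(-r*dt) = 0.978240
Stock lattice S(k, i) with i counting down-moves:
  k=0: S(0,0) = 8.9800
  k=1: S(1,0) = 16.0386; S(1,1) = 5.0279
  k=2: S(2,0) = 28.6456; S(2,1) = 8.9800; S(2,2) = 2.8151
Terminal payoffs V(N, i) = max(S_T - K, 0):
  V(2,0) = 19.885601; V(2,1) = 0.220000; V(2,2) = 0.000000
Backward induction: V(k, i) = exp(-r*dt) * [p * V(k+1, i) + (1-p) * V(k+1, i+1)]; then take max(V_cont, immediate exercise) for American.
  V(1,0) = exp(-r*dt) * [p*19.885601 + (1-p)*0.220000] = 7.469241; exercise = 7.278625; V(1,0) = max -> 7.469241
  V(1,1) = exp(-r*dt) * [p*0.220000 + (1-p)*0.000000] = 0.081151; exercise = 0.000000; V(1,1) = max -> 0.081151
  V(0,0) = exp(-r*dt) * [p*7.469241 + (1-p)*0.081151] = 2.804621; exercise = 0.220000; V(0,0) = max -> 2.804621


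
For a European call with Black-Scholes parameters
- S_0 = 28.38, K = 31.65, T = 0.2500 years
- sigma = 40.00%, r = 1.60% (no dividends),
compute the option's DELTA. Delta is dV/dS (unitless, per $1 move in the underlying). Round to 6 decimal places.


d1 = -0.4252673843; d2 = -0.6252673843
phi(d1) = 0.3644504388; exp(-qT) = 1.0000000000; exp(-rT) = 0.9960079893
N(d1) = 0.3353208835
Delta = exp(-qT) * N(d1) = 1.0000000000 * 0.3353208835 = 0.335321

Answer: Delta = 0.335321


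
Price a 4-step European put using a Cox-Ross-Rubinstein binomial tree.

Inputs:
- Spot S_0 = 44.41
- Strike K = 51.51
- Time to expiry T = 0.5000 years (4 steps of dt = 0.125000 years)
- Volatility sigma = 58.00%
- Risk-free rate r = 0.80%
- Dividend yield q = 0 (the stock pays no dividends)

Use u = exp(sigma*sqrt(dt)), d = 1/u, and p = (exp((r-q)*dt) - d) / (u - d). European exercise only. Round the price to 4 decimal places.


dt = T/N = 0.125000
u = exp(sigma*sqrt(dt)) = 1.227600; d = 1/u = 0.814598
p = (exp((r-q)*dt) - d) / (u - d) = 0.451336
Discount per step: exp(-r*dt) = 0.999000
Stock lattice S(k, i) with i counting down-moves:
  k=0: S(0,0) = 44.4100
  k=1: S(1,0) = 54.5177; S(1,1) = 36.1763
  k=2: S(2,0) = 66.9259; S(2,1) = 44.4100; S(2,2) = 29.4691
  k=3: S(3,0) = 82.1583; S(3,1) = 54.5177; S(3,2) = 36.1763; S(3,3) = 24.0055
  k=4: S(4,0) = 100.8575; S(4,1) = 66.9259; S(4,2) = 44.4100; S(4,3) = 29.4691; S(4,4) = 19.5548
Terminal payoffs V(N, i) = max(K - S_T, 0):
  V(4,0) = 0.000000; V(4,1) = 0.000000; V(4,2) = 7.100000; V(4,3) = 22.040886; V(4,4) = 31.955200
Backward induction: V(k, i) = exp(-r*dt) * [p * V(k+1, i) + (1-p) * V(k+1, i+1)].
  V(3,0) = exp(-r*dt) * [p*0.000000 + (1-p)*0.000000] = 0.000000
  V(3,1) = exp(-r*dt) * [p*0.000000 + (1-p)*7.100000] = 3.891620
  V(3,2) = exp(-r*dt) * [p*7.100000 + (1-p)*22.040886] = 15.282234
  V(3,3) = exp(-r*dt) * [p*22.040886 + (1-p)*31.955200] = 27.453045
  V(2,0) = exp(-r*dt) * [p*0.000000 + (1-p)*3.891620] = 2.133057
  V(2,1) = exp(-r*dt) * [p*3.891620 + (1-p)*15.282234] = 10.131102
  V(2,2) = exp(-r*dt) * [p*15.282234 + (1-p)*27.453045] = 21.937969
  V(1,0) = exp(-r*dt) * [p*2.133057 + (1-p)*10.131102] = 6.514777
  V(1,1) = exp(-r*dt) * [p*10.131102 + (1-p)*21.937969] = 16.592502
  V(0,0) = exp(-r*dt) * [p*6.514777 + (1-p)*16.592502] = 12.032022

Answer: Price = V(0,0) = 12.0320


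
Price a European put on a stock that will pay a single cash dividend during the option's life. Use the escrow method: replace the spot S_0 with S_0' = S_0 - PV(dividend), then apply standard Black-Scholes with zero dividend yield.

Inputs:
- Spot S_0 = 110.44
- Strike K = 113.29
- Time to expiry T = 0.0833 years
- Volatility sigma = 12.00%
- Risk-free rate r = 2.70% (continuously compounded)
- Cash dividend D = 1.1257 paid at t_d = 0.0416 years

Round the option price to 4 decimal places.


PV(D) = D * exp(-r * t_d) = 1.1257 * 0.99887743 = 1.12443632
S_0' = S_0 - PV(D) = 110.4400 - 1.12443632 = 109.31556368
d1 = (ln(S_0'/K) + (r + sigma^2/2)*T) / (sigma*sqrt(T)) = -0.94887050
d2 = d1 - sigma*sqrt(T) = -0.98350459
exp(-rT) = 0.99775343
N(-d1) = 0.82865676; N(-d2) = 0.83732042
P = K * exp(-rT) * N(-d2) - S_0' * N(-d1) = 113.2900 * 0.99775343 * 0.83732042 - 109.31556368 * 0.82865676 = 4.0618

Answer: Price = 4.0618


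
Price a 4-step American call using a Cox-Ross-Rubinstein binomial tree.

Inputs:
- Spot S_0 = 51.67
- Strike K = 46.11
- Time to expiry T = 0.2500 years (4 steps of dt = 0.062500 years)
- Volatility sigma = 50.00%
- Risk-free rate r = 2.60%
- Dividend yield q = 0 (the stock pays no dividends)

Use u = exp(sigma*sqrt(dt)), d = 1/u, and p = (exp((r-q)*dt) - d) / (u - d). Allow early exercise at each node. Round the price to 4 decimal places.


dt = T/N = 0.062500
u = exp(sigma*sqrt(dt)) = 1.133148; d = 1/u = 0.882497
p = (exp((r-q)*dt) - d) / (u - d) = 0.475279
Discount per step: exp(-r*dt) = 0.998376
Stock lattice S(k, i) with i counting down-moves:
  k=0: S(0,0) = 51.6700
  k=1: S(1,0) = 58.5498; S(1,1) = 45.5986
  k=2: S(2,0) = 66.3456; S(2,1) = 51.6700; S(2,2) = 40.2406
  k=3: S(3,0) = 75.1794; S(3,1) = 58.5498; S(3,2) = 45.5986; S(3,3) = 35.5122
  k=4: S(4,0) = 85.1894; S(4,1) = 66.3456; S(4,2) = 51.6700; S(4,3) = 40.2406; S(4,4) = 31.3394
Terminal payoffs V(N, i) = max(S_T - K, 0):
  V(4,0) = 39.079428; V(4,1) = 20.235593; V(4,2) = 5.560000; V(4,3) = 0.000000; V(4,4) = 0.000000
Backward induction: V(k, i) = exp(-r*dt) * [p * V(k+1, i) + (1-p) * V(k+1, i+1)]; then take max(V_cont, immediate exercise) for American.
  V(3,0) = exp(-r*dt) * [p*39.079428 + (1-p)*20.235593] = 29.144274; exercise = 29.069406; V(3,0) = max -> 29.144274
  V(3,1) = exp(-r*dt) * [p*20.235593 + (1-p)*5.560000] = 12.514648; exercise = 12.439781; V(3,1) = max -> 12.514648
  V(3,2) = exp(-r*dt) * [p*5.560000 + (1-p)*0.000000] = 2.638261; exercise = 0.000000; V(3,2) = max -> 2.638261
  V(3,3) = exp(-r*dt) * [p*0.000000 + (1-p)*0.000000] = 0.000000; exercise = 0.000000; V(3,3) = max -> 0.000000
  V(2,0) = exp(-r*dt) * [p*29.144274 + (1-p)*12.514648] = 20.385208; exercise = 20.235593; V(2,0) = max -> 20.385208
  V(2,1) = exp(-r*dt) * [p*12.514648 + (1-p)*2.638261] = 7.320395; exercise = 5.560000; V(2,1) = max -> 7.320395
  V(2,2) = exp(-r*dt) * [p*2.638261 + (1-p)*0.000000] = 1.251874; exercise = 0.000000; V(2,2) = max -> 1.251874
  V(1,0) = exp(-r*dt) * [p*20.385208 + (1-p)*7.320395] = 13.507858; exercise = 12.439781; V(1,0) = max -> 13.507858
  V(1,1) = exp(-r*dt) * [p*7.320395 + (1-p)*1.251874] = 4.129399; exercise = 0.000000; V(1,1) = max -> 4.129399
  V(0,0) = exp(-r*dt) * [p*13.507858 + (1-p)*4.129399] = 8.572841; exercise = 5.560000; V(0,0) = max -> 8.572841

Answer: Price = V(0,0) = 8.5728


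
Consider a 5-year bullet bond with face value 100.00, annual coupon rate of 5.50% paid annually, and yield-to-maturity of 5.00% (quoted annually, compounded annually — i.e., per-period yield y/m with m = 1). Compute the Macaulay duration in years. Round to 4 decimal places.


Answer: Macaulay duration = 4.5111 years

Derivation:
Coupon per period c = face * coupon_rate / m = 5.500000
Periods per year m = 1; per-period yield y/m = 0.050000
Number of cashflows N = 5
Cashflows (t years, CF_t, discount factor 1/(1+y/m)^(m*t), PV):
  t = 1.0000: CF_t = 5.500000, DF = 0.952381, PV = 5.238095
  t = 2.0000: CF_t = 5.500000, DF = 0.907029, PV = 4.988662
  t = 3.0000: CF_t = 5.500000, DF = 0.863838, PV = 4.751107
  t = 4.0000: CF_t = 5.500000, DF = 0.822702, PV = 4.524864
  t = 5.0000: CF_t = 105.500000, DF = 0.783526, PV = 82.662011
Price P = sum_t PV_t = 102.164738
Macaulay numerator sum_t t * PV_t:
  t * PV_t at t = 1.0000: 5.238095
  t * PV_t at t = 2.0000: 9.977324
  t * PV_t at t = 3.0000: 14.253320
  t * PV_t at t = 4.0000: 18.099454
  t * PV_t at t = 5.0000: 413.310053
Macaulay duration D = (sum_t t * PV_t) / P = 460.878247 / 102.164738 = 4.511128


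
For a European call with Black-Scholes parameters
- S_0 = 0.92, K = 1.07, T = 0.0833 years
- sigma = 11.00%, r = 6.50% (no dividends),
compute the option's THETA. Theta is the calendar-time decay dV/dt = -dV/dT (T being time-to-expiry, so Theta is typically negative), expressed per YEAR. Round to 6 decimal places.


d1 = -4.5710655363; d2 = -4.6028134496
phi(d1) = 0.0000115797; exp(-qT) = 1.0000000000; exp(-rT) = 0.9946001320
Theta = -S*exp(-qT)*phi(d1)*sigma/(2*sqrt(T)) - r*K*exp(-rT)*N(d2) + q*S*exp(-qT)*N(d1)
N(d1) = 0.0000024263; N(d2) = 0.0000020841; sqrt(T) = 0.2886173938
Term 1 = -0.9200 * 1.0000000000 * 0.0000115797 * 0.1100 / (2 * 0.2886173938) = -0.0000020301
Term 2 = -0.0650 * 1.0700 * 0.9946001320 * 0.0000020841 = -0.0000001442
Term 3 = 0 (no dividend yield, q = 0)
Theta = -0.0000020301 + (-0.0000001442) + (0.0000000000) = -0.000002

Answer: Theta = -0.000002


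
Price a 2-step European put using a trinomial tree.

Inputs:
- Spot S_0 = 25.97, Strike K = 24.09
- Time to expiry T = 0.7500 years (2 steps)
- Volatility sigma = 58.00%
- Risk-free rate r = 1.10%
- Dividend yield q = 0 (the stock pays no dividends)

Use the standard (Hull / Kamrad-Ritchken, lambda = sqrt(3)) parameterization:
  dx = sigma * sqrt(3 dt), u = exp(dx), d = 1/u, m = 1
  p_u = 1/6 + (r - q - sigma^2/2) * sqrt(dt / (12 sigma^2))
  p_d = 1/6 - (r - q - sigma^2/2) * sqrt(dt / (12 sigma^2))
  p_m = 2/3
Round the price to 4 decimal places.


dt = T/N = 0.375000; dx = sigma*sqrt(3*dt) = 0.615183
u = exp(dx) = 1.849995; d = 1/u = 0.540542
p_u = 0.118754, p_m = 0.666667, p_d = 0.214579
Discount per step: exp(-r*dt) = 0.995883
Stock lattice S(k, j) with j the centered position index:
  k=0: S(0,+0) = 25.9700
  k=1: S(1,-1) = 14.0379; S(1,+0) = 25.9700; S(1,+1) = 48.0444
  k=2: S(2,-2) = 7.5881; S(2,-1) = 14.0379; S(2,+0) = 25.9700; S(2,+1) = 48.0444; S(2,+2) = 88.8818
Terminal payoffs V(N, j) = max(K - S_T, 0):
  V(2,-2) = 16.501938; V(2,-1) = 10.052124; V(2,+0) = 0.000000; V(2,+1) = 0.000000; V(2,+2) = 0.000000
Backward induction: V(k, j) = exp(-r*dt) * [p_u * V(k+1, j+1) + p_m * V(k+1, j) + p_d * V(k+1, j-1)]
  V(1,-1) = exp(-r*dt) * [p_u*0.000000 + p_m*10.052124 + p_d*16.501938] = 10.200226
  V(1,+0) = exp(-r*dt) * [p_u*0.000000 + p_m*0.000000 + p_d*10.052124] = 2.148098
  V(1,+1) = exp(-r*dt) * [p_u*0.000000 + p_m*0.000000 + p_d*0.000000] = 0.000000
  V(0,+0) = exp(-r*dt) * [p_u*0.000000 + p_m*2.148098 + p_d*10.200226] = 3.605917

Answer: Price = V(0,0) = 3.6059


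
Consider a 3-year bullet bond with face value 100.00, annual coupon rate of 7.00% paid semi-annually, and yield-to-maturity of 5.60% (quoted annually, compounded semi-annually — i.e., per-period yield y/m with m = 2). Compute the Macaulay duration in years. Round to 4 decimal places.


Coupon per period c = face * coupon_rate / m = 3.500000
Periods per year m = 2; per-period yield y/m = 0.028000
Number of cashflows N = 6
Cashflows (t years, CF_t, discount factor 1/(1+y/m)^(m*t), PV):
  t = 0.5000: CF_t = 3.500000, DF = 0.972763, PV = 3.404669
  t = 1.0000: CF_t = 3.500000, DF = 0.946267, PV = 3.311935
  t = 1.5000: CF_t = 3.500000, DF = 0.920493, PV = 3.221727
  t = 2.0000: CF_t = 3.500000, DF = 0.895422, PV = 3.133975
  t = 2.5000: CF_t = 3.500000, DF = 0.871033, PV = 3.048614
  t = 3.0000: CF_t = 103.500000, DF = 0.847308, PV = 87.696379
Price P = sum_t PV_t = 103.817300
Macaulay numerator sum_t t * PV_t:
  t * PV_t at t = 0.5000: 1.702335
  t * PV_t at t = 1.0000: 3.311935
  t * PV_t at t = 1.5000: 4.832590
  t * PV_t at t = 2.0000: 6.267951
  t * PV_t at t = 2.5000: 7.621536
  t * PV_t at t = 3.0000: 263.089137
Macaulay duration D = (sum_t t * PV_t) / P = 286.825483 / 103.817300 = 2.762791

Answer: Macaulay duration = 2.7628 years


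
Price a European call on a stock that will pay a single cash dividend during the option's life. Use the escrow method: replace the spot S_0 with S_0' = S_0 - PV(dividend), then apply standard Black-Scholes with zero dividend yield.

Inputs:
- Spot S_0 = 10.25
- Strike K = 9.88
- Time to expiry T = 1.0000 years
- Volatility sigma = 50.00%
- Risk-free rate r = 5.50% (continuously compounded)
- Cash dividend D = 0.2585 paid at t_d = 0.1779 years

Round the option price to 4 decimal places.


PV(D) = D * exp(-r * t_d) = 0.2585 * 0.99026321 = 0.25598304
S_0' = S_0 - PV(D) = 10.2500 - 0.25598304 = 9.99401696
d1 = (ln(S_0'/K) + (r + sigma^2/2)*T) / (sigma*sqrt(T)) = 0.38294820
d2 = d1 - sigma*sqrt(T) = -0.11705180
exp(-rT) = 0.94648515
N(d1) = 0.64912091; N(d2) = 0.45340950
C = S_0' * N(d1) - K * exp(-rT) * N(d2) = 9.99401696 * 0.64912091 - 9.8800 * 0.94648515 * 0.45340950 = 2.2474

Answer: Price = 2.2474


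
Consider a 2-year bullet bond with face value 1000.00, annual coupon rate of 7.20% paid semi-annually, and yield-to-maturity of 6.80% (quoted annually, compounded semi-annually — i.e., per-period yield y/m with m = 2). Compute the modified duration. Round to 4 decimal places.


Coupon per period c = face * coupon_rate / m = 36.000000
Periods per year m = 2; per-period yield y/m = 0.034000
Number of cashflows N = 4
Cashflows (t years, CF_t, discount factor 1/(1+y/m)^(m*t), PV):
  t = 0.5000: CF_t = 36.000000, DF = 0.967118, PV = 34.816248
  t = 1.0000: CF_t = 36.000000, DF = 0.935317, PV = 33.671419
  t = 1.5000: CF_t = 36.000000, DF = 0.904562, PV = 32.564235
  t = 2.0000: CF_t = 1036.000000, DF = 0.874818, PV = 906.311729
Price P = sum_t PV_t = 1007.363631
First compute Macaulay numerator sum_t t * PV_t:
  t * PV_t at t = 0.5000: 17.408124
  t * PV_t at t = 1.0000: 33.671419
  t * PV_t at t = 1.5000: 48.846353
  t * PV_t at t = 2.0000: 1812.623458
Macaulay duration D = 1912.549354 / 1007.363631 = 1.898569
Modified duration = D / (1 + y/m) = 1.898569 / (1 + 0.034000) = 1.836140

Answer: Modified duration = 1.8361


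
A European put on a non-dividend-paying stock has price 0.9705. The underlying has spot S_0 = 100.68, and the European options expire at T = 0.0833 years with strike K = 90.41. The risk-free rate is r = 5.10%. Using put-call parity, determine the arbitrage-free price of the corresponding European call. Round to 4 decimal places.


Put-call parity: C - P = S_0 * exp(-qT) - K * exp(-rT).
S_0 * exp(-qT) = 100.6800 * 1.00000000 = 100.68000000
K * exp(-rT) = 90.4100 * 0.99576071 = 90.02672591
C = P + S*exp(-qT) - K*exp(-rT)
C = 0.9705 + 100.68000000 - 90.02672591 = 11.6238

Answer: Call price = 11.6238


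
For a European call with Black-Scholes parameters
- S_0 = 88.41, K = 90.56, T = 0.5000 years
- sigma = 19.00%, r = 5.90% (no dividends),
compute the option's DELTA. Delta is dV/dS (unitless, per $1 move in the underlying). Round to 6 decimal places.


Answer: Delta = 0.542966

Derivation:
d1 = 0.1079080003; d2 = -0.0264422881
phi(d1) = 0.3966263595; exp(-qT) = 1.0000000000; exp(-rT) = 0.9709308776
N(d1) = 0.5429656646
Delta = exp(-qT) * N(d1) = 1.0000000000 * 0.5429656646 = 0.542966


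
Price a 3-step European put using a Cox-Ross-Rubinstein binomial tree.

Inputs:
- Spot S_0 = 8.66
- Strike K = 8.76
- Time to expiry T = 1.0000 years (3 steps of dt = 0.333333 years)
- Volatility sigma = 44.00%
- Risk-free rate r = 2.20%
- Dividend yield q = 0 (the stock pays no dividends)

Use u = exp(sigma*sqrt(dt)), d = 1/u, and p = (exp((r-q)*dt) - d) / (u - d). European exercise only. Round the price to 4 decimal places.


dt = T/N = 0.333333
u = exp(sigma*sqrt(dt)) = 1.289216; d = 1/u = 0.775665
p = (exp((r-q)*dt) - d) / (u - d) = 0.451163
Discount per step: exp(-r*dt) = 0.992693
Stock lattice S(k, i) with i counting down-moves:
  k=0: S(0,0) = 8.6600
  k=1: S(1,0) = 11.1646; S(1,1) = 6.7173
  k=2: S(2,0) = 14.3936; S(2,1) = 8.6600; S(2,2) = 5.2103
  k=3: S(3,0) = 18.5564; S(3,1) = 11.1646; S(3,2) = 6.7173; S(3,3) = 4.0415
Terminal payoffs V(N, i) = max(K - S_T, 0):
  V(3,0) = 0.000000; V(3,1) = 0.000000; V(3,2) = 2.042738; V(3,3) = 4.718514
Backward induction: V(k, i) = exp(-r*dt) * [p * V(k+1, i) + (1-p) * V(k+1, i+1)].
  V(2,0) = exp(-r*dt) * [p*0.000000 + (1-p)*0.000000] = 0.000000
  V(2,1) = exp(-r*dt) * [p*0.000000 + (1-p)*2.042738] = 1.112939
  V(2,2) = exp(-r*dt) * [p*2.042738 + (1-p)*4.718514] = 3.485648
  V(1,0) = exp(-r*dt) * [p*0.000000 + (1-p)*1.112939] = 0.606359
  V(1,1) = exp(-r*dt) * [p*1.112939 + (1-p)*3.485648] = 2.397523
  V(0,0) = exp(-r*dt) * [p*0.606359 + (1-p)*2.397523] = 1.577803

Answer: Price = V(0,0) = 1.5778
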